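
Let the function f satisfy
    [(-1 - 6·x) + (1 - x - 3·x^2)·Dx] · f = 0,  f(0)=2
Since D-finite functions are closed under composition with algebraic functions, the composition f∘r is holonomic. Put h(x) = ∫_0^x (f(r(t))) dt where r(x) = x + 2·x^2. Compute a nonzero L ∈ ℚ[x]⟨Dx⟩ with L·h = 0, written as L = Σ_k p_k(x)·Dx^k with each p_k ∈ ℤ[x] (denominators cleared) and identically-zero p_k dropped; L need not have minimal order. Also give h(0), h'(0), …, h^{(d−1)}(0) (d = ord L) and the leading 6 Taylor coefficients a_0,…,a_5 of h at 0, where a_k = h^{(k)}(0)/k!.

f: a_k = 2, 2, 8, 14, 38, 80, …
Substitute x→r, Dx→(1/r')Dx; clear ⇒ L₀.
∫: right-multiply L₀ by Dx.
L = (1 + 10·x + 36·x^2 + 48·x^3)·Dx + (-1 + x + 5·x^2 + 12·x^3 + 12·x^4)·Dx^2  (order 2).
h: a_k = 0, 2, 1, 4, 23/2, 154/5, …
ICs: h(0) = 0, h′(0) = 2.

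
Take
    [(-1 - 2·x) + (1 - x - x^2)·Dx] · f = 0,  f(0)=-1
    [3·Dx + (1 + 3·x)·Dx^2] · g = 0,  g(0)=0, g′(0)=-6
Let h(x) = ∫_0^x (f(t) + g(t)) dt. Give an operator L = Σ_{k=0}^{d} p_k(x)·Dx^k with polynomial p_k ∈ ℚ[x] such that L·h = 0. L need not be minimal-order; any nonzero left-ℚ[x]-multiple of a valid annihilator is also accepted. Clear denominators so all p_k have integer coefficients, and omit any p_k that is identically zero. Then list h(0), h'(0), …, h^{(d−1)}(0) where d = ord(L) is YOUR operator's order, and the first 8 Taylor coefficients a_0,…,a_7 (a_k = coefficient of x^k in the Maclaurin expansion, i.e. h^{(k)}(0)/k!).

L = (126 + 342·x + 468·x^2 + 180·x^3 + 108·x^4)·Dx^2 + (156·x + 576·x^2 + 672·x^3 + 378·x^4 + 180·x^5)·Dx^3 + (-7 - 35·x - 29·x^2 + 63·x^3 + 99·x^4 + 93·x^5 + 36·x^6)·Dx^4  (order 4).
h: a_k = 0, -1, -7/2, 7/3, -21/4, 71/10, -263/15, 230/7, …
ICs: h(0) = 0, h′(0) = -1, h′′(0) = -7, h′′′(0) = 14.

f: a_k = -1, -1, -2, -3, -5, -8, -13, -21, …
g: a_k = 0, -6, 9, -18, 81/2, -486/5, 243, -4374/7, …
Weyl lclm of L_f,L_g ⇒ L₀ (ord ≤ 3).
∫: right-multiply L₀ by Dx.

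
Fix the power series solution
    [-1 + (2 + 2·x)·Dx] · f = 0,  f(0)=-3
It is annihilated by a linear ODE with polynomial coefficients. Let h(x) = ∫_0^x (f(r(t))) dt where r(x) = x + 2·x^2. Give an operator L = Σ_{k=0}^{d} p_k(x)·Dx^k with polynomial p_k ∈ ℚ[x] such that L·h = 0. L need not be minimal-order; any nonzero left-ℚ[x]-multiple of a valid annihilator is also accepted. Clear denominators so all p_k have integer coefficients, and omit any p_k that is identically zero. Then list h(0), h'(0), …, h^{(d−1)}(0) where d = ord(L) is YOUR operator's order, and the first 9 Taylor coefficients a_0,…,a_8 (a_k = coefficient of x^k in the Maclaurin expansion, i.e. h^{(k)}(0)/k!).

L = (-1 - 4·x)·Dx + (2 + 2·x + 4·x^2)·Dx^2  (order 2).
h: a_k = 0, -3, -3/4, -7/8, 21/64, 63/640, -119/512, 81/1024, 2373/16384, …
ICs: h(0) = 0, h′(0) = -3.

f: a_k = -3, -3/2, 3/8, -3/16, 15/128, -21/256, 63/1024, -99/2048, 1287/32768, …
f∘r: x↦r, Dx↦Dx/r' in L_f ⇒ L₀.
Integrate: L := L₀·Dx.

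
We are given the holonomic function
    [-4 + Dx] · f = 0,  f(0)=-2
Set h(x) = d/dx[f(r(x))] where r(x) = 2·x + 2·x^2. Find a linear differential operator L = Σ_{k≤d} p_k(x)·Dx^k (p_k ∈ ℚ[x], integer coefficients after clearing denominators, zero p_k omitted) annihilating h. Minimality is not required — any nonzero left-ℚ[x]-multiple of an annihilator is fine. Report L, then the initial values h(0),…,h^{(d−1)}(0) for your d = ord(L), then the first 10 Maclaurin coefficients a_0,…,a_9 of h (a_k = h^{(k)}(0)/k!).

L = (10 + 32·x + 32·x^2) + (-1 - 2·x)·Dx  (order 1).
h: a_k = -16, -160, -896, -11008/3, -36352/3, -510976/15, -757760/9, -58925056/315, -119545856/315, -288145408/405, …
ICs: h(0) = -16.

f: a_k = -2, -8, -16, -64/3, -64/3, -256/15, -512/45, -2048/315, -1024/315, -4096/2835, …
h₀=f(r): pull back L_f along r ⇒ L₀.
Differentiate: ansatz ord ≤ ord L₀ ⇒ L.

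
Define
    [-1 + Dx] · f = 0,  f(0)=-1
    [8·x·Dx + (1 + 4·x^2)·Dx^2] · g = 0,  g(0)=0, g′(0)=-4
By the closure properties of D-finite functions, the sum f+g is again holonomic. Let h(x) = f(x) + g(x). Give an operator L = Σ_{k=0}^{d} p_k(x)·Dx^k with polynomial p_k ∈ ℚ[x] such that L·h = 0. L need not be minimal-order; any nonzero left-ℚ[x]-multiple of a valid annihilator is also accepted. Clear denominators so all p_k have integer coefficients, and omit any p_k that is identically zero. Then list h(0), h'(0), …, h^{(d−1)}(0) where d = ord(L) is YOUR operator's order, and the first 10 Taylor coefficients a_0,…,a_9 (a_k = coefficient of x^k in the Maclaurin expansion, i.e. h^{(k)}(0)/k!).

f: a_k = -1, -1, -1/2, -1/6, -1/24, -1/120, -1/720, -1/5040, -1/40320, -1/362880, …
g: a_k = 0, -4, 0, 16/3, 0, -64/5, 0, 256/7, 0, -1024/9, …
Weyl lclm of L_f,L_g ⇒ L₀ (ord ≤ 3).
L = (8 - 8·x - 96·x^2 - 32·x^3)·Dx + (-9 + 88·x^2 - 16·x^4)·Dx^2 + (1 + 8·x + 8·x^2 + 32·x^3 + 16·x^4)·Dx^3  (order 3).
h: a_k = -1, -5, -1/2, 31/6, -1/24, -1537/120, -1/720, 184319/5040, -1/40320, -41287681/362880, …
ICs: h(0) = -1, h′(0) = -5, h′′(0) = -1.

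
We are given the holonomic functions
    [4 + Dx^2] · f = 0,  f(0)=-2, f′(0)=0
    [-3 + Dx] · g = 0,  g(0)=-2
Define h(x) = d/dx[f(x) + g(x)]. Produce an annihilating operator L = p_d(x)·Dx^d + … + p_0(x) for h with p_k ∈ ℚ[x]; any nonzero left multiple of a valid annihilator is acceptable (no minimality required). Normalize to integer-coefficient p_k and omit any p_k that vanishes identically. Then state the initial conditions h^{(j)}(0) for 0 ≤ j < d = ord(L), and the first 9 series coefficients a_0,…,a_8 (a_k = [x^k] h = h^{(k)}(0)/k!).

f: a_k = -2, 0, 4, 0, -4/3, 0, 8/45, 0, -4/315, …
g: a_k = -2, -6, -9, -9, -27/4, -81/20, -81/40, -243/280, -729/2240, …
Sum ⇒ L₀ = lclm(L_f,L_g) in ℚ(x)⟨Dx⟩.
h₀' ⇒ L via d/dx closure of L₀.
L = 12 - 4·Dx + 3·Dx^2 - Dx^3  (order 3).
h: a_k = -6, -10, -27, -97/3, -81/4, -133/12, -243/40, -6817/2520, -2187/2240, …
ICs: h(0) = -6, h′(0) = -10, h′′(0) = -54.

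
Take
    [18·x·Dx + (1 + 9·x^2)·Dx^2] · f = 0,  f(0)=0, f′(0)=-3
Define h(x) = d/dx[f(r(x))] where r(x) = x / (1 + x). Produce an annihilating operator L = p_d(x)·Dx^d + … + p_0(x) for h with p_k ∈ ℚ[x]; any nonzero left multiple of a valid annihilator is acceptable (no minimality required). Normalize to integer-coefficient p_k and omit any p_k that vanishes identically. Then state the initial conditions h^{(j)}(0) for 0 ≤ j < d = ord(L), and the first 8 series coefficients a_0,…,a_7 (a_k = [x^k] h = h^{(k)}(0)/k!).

L = (2 + 20·x) + (1 + 2·x + 10·x^2)·Dx  (order 1).
h: a_k = -3, 6, 18, -96, 12, 936, -1992, -5376, …
ICs: h(0) = -3.

f: a_k = 0, -3, 0, 9, 0, -243/5, 0, 2187/7, …
Change of var in L_f (x↦r) gives L₀.
h₀' ⇒ L via d/dx closure of L₀.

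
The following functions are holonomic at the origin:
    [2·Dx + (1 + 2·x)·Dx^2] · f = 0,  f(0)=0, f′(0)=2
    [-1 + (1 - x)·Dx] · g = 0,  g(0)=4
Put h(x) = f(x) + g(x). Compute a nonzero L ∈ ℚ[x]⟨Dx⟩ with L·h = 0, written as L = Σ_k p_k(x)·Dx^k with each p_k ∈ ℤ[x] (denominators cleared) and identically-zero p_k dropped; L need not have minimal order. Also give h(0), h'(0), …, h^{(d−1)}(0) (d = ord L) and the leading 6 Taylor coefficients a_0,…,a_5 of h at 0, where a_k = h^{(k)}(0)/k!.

L = (-14 - 4·x)·Dx + (1 - 20·x - 8·x^2)·Dx^2 + (2 + 3·x - 3·x^2 - 2·x^3)·Dx^3  (order 3).
h: a_k = 4, 6, 2, 20/3, 0, 52/5, …
ICs: h(0) = 4, h′(0) = 6, h′′(0) = 4.

f: a_k = 0, 2, -2, 8/3, -4, 32/5, …
g: a_k = 4, 4, 4, 4, 4, 4, …
Weyl lclm of L_f,L_g ⇒ L₀ (ord ≤ 3).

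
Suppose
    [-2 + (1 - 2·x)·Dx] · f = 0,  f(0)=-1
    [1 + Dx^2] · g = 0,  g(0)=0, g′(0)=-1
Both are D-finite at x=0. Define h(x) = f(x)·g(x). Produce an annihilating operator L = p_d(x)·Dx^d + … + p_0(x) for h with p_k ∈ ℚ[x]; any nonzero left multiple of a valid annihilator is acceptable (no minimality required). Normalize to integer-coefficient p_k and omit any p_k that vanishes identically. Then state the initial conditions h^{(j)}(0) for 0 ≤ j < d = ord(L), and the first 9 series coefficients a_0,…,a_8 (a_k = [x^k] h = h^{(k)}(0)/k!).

f: a_k = -1, -2, -4, -8, -16, -32, -64, -128, -256, …
g: a_k = 0, -1, 0, 1/6, 0, -1/120, 0, 1/5040, 0, …
h₀=f·g: eliminate ⇒ L₀, order ≤ 1·2.
L = (-1 + 2·x) + 4·Dx + (-1 + 2·x)·Dx^2  (order 2).
h: a_k = 0, 1, 2, 23/6, 23/3, 1841/120, 1841/60, 309287/5040, 309287/2520, …
ICs: h(0) = 0, h′(0) = 1.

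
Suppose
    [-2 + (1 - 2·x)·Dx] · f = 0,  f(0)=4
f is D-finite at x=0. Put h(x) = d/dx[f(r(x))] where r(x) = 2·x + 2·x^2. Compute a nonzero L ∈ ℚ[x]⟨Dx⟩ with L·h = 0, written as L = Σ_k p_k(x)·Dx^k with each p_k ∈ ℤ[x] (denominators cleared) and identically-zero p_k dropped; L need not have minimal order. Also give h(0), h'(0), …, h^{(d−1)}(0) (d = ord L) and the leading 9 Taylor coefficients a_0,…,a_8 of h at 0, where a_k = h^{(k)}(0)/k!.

L = (10 + 24·x + 24·x^2) + (-1 + 2·x + 12·x^2 + 8·x^3)·Dx  (order 1).
h: a_k = 16, 160, 1152, 7424, 44800, 259584, 1462272, 8069120, 43831296, …
ICs: h(0) = 16.

f: a_k = 4, 8, 16, 32, 64, 128, 256, 512, 1024, …
Change of var in L_f (x↦r) gives L₀.
h₀' ⇒ L via d/dx closure of L₀.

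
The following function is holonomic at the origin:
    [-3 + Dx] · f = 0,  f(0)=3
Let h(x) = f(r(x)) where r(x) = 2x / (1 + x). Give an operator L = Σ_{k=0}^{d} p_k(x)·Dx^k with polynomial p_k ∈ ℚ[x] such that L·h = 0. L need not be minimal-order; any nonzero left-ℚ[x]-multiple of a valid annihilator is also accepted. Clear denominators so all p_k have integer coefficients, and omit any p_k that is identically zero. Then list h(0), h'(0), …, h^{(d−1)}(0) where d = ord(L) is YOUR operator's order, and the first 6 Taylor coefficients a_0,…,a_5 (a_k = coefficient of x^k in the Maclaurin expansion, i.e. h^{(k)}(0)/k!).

L = -6 + (1 + 2·x + x^2)·Dx  (order 1).
h: a_k = 3, 18, 36, 18, -18, -18/5, …
ICs: h(0) = 3.

f: a_k = 3, 9, 27/2, 27/2, 81/8, 243/40, …
h₀=f(r): pull back L_f along r ⇒ L₀.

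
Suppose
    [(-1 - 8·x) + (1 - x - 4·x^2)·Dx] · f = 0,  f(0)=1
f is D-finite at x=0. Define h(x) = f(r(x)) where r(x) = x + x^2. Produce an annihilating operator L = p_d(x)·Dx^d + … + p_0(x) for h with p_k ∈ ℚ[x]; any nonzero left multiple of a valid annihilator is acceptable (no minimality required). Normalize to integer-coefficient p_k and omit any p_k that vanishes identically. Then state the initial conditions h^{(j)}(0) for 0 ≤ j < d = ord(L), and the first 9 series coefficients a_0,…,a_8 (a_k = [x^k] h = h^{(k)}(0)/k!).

f: a_k = 1, 1, 5, 9, 29, 65, 181, 441, 1165, …
Substitute x→r, Dx→(1/r')Dx; clear ⇒ L₀.
L = (1 + 10·x + 24·x^2 + 16·x^3) + (-1 + x + 5·x^2 + 8·x^3 + 4·x^4)·Dx  (order 1).
h: a_k = 1, 1, 6, 19, 61, 208, 689, 2293, 7646, …
ICs: h(0) = 1.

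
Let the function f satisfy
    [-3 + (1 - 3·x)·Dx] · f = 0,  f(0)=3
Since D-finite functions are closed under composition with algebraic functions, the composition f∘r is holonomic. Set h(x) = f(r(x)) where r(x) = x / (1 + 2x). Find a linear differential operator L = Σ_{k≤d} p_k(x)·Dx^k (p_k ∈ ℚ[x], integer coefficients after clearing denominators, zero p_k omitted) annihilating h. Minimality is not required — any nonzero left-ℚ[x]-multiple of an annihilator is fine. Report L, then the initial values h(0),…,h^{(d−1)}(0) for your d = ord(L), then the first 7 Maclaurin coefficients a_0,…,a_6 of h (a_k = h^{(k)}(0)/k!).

f: a_k = 3, 9, 27, 81, 243, 729, 2187, …
f∘r: x↦r, Dx↦Dx/r' in L_f ⇒ L₀.
L = 3 + (-1 - x + 2·x^2)·Dx  (order 1).
h: a_k = 3, 9, 9, 9, 9, 9, 9, …
ICs: h(0) = 3.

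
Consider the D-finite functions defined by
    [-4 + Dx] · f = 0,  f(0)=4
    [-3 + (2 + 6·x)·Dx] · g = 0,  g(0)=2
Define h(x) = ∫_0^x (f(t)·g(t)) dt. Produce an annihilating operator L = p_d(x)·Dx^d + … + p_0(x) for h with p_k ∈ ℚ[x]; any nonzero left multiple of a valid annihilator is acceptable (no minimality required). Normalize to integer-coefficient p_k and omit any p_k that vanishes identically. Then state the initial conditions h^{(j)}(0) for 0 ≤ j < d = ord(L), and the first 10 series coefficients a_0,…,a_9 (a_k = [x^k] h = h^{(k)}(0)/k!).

L = (-11 - 24·x)·Dx + (2 + 6·x)·Dx^2  (order 2).
h: a_k = 0, 8, 22, 103/3, 953/24, 8161/240, 76883/2880, 497863/40320, 9695729/645120, -133285631/11612160, …
ICs: h(0) = 0, h′(0) = 8.

f: a_k = 4, 16, 32, 128/3, 128/3, 512/15, 1024/45, 4096/315, 2048/315, 8192/2835, …
g: a_k = 2, 3, -9/4, 27/8, -405/64, 1701/128, -15309/512, 72171/1024, -2814669/16384, 14073345/32768, …
Sym-product of L_f,L_g gives L₀ (≤ ord 1).
h=∫h₀ ⇒ L = L₀·Dx.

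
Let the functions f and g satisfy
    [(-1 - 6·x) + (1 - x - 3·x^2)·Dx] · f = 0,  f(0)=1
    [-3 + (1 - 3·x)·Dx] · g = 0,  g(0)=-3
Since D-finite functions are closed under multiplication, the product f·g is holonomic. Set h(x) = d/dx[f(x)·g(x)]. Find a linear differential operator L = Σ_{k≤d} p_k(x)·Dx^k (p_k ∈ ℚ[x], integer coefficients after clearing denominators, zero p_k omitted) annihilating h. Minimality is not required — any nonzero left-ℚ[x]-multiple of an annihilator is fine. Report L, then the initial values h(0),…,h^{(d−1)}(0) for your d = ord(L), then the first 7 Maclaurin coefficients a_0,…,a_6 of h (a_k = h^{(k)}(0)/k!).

f: a_k = 1, 1, 4, 7, 19, 40, 97, …
g: a_k = -3, -9, -27, -81, -243, -729, -2187, …
f·g: L₀ = L_f ⊗_s L_g, ord ≤ 1·1.
Derive L from L₀ (diff closure).
L = (32 - 54·x - 216·x^2 + 972·x^4) + (-4 + 16·x + 27·x^2 - 144·x^3 + 243·x^5)·Dx  (order 1).
h: a_k = -12, -96, -495, -2208, -8880, -33714, -122556, …
ICs: h(0) = -12.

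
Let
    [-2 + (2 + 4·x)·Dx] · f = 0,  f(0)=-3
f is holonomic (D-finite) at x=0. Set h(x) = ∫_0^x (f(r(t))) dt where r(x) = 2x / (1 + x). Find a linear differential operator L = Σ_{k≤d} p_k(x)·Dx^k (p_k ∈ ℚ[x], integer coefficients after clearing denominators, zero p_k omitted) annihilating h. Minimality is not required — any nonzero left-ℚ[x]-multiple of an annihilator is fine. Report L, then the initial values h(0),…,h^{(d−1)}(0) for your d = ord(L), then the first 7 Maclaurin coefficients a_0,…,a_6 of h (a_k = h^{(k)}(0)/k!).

L = -2·Dx + (1 + 6·x + 5·x^2)·Dx^2  (order 2).
h: a_k = 0, -3, -3, 4, -15/2, 18, -51, …
ICs: h(0) = 0, h′(0) = -3.

f: a_k = -3, -3, 3/2, -3/2, 15/8, -21/8, 63/16, …
Change of var in L_f (x↦r) gives L₀.
∫: right-multiply L₀ by Dx.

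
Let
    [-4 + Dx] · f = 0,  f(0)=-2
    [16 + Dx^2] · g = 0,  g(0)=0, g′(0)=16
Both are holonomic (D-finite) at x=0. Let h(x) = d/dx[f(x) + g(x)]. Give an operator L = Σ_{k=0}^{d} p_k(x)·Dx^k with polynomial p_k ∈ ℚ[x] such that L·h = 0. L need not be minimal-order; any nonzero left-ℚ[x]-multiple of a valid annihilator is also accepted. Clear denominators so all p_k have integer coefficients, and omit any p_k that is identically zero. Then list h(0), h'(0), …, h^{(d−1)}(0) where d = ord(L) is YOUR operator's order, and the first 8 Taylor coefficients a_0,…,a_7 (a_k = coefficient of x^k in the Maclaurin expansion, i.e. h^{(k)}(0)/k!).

L = 64 - 16·Dx + 4·Dx^2 - Dx^3  (order 3).
h: a_k = 8, -32, -192, -256/3, 256/3, -1024/15, -2048/15, -8192/315, …
ICs: h(0) = 8, h′(0) = -32, h′′(0) = -384.

f: a_k = -2, -8, -16, -64/3, -64/3, -256/15, -512/45, -2048/315, …
g: a_k = 0, 16, 0, -128/3, 0, 512/15, 0, -4096/315, …
h₀=f+g: left-lcm gives L₀, ord ≤ 3.
h=h₀': d/dx-closure on L₀ ⇒ L.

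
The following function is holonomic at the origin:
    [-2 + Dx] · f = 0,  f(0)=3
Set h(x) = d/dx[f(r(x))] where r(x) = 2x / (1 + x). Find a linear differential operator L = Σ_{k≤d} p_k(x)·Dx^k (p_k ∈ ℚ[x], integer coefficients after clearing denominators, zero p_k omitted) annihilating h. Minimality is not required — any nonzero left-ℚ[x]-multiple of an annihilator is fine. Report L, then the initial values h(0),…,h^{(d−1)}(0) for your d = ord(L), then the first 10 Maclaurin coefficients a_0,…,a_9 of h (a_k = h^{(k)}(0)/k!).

L = (2 - 2·x) + (-1 - 2·x - x^2)·Dx  (order 1).
h: a_k = 12, 24, -12, -16, 28, -88/5, -68/15, 2528/105, -3316/105, 23672/945, …
ICs: h(0) = 12.

f: a_k = 3, 6, 6, 4, 2, 4/5, 4/15, 8/105, 2/105, 4/945, …
Change of var in L_f (x↦r) gives L₀.
h=h₀': d/dx-closure on L₀ ⇒ L.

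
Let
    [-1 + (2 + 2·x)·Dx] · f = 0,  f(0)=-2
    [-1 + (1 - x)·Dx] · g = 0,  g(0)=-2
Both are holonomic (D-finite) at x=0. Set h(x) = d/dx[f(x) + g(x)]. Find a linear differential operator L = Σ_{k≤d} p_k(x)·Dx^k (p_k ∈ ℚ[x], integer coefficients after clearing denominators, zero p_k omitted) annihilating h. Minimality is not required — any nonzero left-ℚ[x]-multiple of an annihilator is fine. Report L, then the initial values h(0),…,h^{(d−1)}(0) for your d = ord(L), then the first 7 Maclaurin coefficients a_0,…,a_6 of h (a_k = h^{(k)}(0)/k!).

L = (-18 - 6·x) + (-21 - 54·x - 21·x^2)·Dx + (10 + 6·x - 10·x^2 - 6·x^3)·Dx^2  (order 2).
h: a_k = -3, -7/2, -51/8, -123/16, -1315/128, -3009/256, -14567/1024, …
ICs: h(0) = -3, h′(0) = -7/2.

f: a_k = -2, -1, 1/4, -1/8, 5/64, -7/128, 21/512, …
g: a_k = -2, -2, -2, -2, -2, -2, -2, …
f+g: L₀ = lclm(L_f,L_g), ord ≤ 1+1.
h=h₀': d/dx-closure on L₀ ⇒ L.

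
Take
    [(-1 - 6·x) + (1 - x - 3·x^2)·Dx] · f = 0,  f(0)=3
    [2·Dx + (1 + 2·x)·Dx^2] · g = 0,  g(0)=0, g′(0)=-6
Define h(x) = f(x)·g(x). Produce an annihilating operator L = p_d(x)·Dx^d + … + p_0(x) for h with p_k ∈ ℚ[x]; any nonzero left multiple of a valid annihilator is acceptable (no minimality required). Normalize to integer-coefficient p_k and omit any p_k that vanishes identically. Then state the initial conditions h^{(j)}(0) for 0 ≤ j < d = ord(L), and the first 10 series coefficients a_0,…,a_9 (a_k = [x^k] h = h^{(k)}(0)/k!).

L = (8 + 24·x) + (18·x + 30·x^2)·Dx + (-1 - x + 5·x^2 + 6·x^3)·Dx^2  (order 2).
h: a_k = 0, -18, 0, -78, -42, -1668/5, -1818/5, -53514/35, -81612/35, -260074/35, …
ICs: h(0) = 0, h′(0) = -18.

f: a_k = 3, 3, 12, 21, 57, 120, 291, 651, 1524, 3477, …
g: a_k = 0, -6, 6, -8, 12, -96/5, 32, -384/7, 96, -512/3, …
Sym-product of L_f,L_g gives L₀ (≤ ord 2).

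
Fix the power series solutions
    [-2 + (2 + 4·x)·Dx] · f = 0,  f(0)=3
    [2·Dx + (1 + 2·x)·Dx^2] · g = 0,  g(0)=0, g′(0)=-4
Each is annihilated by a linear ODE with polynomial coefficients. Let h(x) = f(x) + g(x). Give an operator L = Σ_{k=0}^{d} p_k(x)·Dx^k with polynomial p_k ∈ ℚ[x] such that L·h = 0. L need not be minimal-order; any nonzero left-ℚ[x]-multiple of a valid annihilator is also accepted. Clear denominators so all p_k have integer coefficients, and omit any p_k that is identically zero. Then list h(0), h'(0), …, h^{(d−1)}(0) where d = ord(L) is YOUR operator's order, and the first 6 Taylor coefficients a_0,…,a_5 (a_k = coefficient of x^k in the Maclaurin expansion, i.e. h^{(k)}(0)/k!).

f: a_k = 3, 3, -3/2, 3/2, -15/8, 21/8, …
g: a_k = 0, -4, 4, -16/3, 8, -64/5, …
Weyl lclm of L_f,L_g ⇒ L₀ (ord ≤ 3).
L = 2·Dx + (5 + 10·x)·Dx^2 + (1 + 4·x + 4·x^2)·Dx^3  (order 3).
h: a_k = 3, -1, 5/2, -23/6, 49/8, -407/40, …
ICs: h(0) = 3, h′(0) = -1, h′′(0) = 5.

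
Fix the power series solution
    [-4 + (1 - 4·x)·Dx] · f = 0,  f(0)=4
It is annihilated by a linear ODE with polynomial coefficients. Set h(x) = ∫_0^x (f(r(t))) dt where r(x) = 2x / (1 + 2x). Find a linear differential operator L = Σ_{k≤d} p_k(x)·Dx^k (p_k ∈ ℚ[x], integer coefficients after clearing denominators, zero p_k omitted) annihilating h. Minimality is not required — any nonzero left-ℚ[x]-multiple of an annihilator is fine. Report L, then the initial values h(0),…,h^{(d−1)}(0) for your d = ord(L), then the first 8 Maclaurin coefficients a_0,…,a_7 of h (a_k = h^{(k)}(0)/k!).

f: a_k = 4, 16, 64, 256, 1024, 4096, 16384, 65536, …
Substitute x→r, Dx→(1/r')Dx; clear ⇒ L₀.
∫: right-multiply L₀ by Dx.
L = 8·Dx + (-1 + 4·x + 12·x^2)·Dx^2  (order 2).
h: a_k = 0, 4, 16, 64, 288, 6912/5, 6912, 248832/7, …
ICs: h(0) = 0, h′(0) = 4.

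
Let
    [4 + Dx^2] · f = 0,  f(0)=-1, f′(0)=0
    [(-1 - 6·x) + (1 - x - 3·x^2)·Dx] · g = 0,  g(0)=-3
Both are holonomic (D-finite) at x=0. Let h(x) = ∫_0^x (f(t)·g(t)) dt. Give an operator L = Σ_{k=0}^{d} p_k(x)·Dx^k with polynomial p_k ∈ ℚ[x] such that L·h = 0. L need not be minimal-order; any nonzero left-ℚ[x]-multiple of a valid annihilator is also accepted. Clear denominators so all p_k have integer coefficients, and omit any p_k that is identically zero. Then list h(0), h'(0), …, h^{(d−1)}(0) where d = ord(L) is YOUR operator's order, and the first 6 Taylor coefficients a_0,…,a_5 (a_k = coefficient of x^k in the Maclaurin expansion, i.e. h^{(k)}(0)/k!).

f: a_k = -1, 0, 2, 0, -2/3, 0, …
g: a_k = -3, -3, -12, -21, -57, -120, …
Sym-product of L_f,L_g gives L₀ (≤ ord 2).
h=∫₀ˣh₀: take L = L₀·Dx.
L = (2 + 4·x + 12·x^2)·Dx + (2 + 12·x)·Dx^2 + (-1 + x + 3·x^2)·Dx^3  (order 3).
h: a_k = 0, 3, 3/2, 2, 15/4, 7, …
ICs: h(0) = 0, h′(0) = 3, h′′(0) = 3.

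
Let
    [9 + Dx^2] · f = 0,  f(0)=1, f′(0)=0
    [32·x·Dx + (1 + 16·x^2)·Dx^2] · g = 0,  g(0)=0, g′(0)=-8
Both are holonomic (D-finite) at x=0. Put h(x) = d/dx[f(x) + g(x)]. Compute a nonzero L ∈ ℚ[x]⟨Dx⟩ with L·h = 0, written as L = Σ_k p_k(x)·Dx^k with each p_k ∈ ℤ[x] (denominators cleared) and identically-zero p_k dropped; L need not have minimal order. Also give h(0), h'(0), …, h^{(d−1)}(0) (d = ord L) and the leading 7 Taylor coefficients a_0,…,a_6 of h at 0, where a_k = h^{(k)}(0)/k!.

L = (-52704·x + 967680·x^3 + 663552·x^5) + (-207 + 13104·x^2 + 283392·x^4 + 331776·x^6)·Dx + (-5856·x + 107520·x^3 + 73728·x^5)·Dx^2 + (-23 + 1456·x^2 + 31488·x^4 + 36864·x^6)·Dx^3  (order 3).
h: a_k = -8, -9, 128, 27/2, -2048, -243/40, 32768, …
ICs: h(0) = -8, h′(0) = -9, h′′(0) = 256.

f: a_k = 1, 0, -9/2, 0, 27/8, 0, -81/80, …
g: a_k = 0, -8, 0, 128/3, 0, -2048/5, 0, …
Weyl lclm of L_f,L_g ⇒ L₀ (ord ≤ 4).
Derive L from L₀ (diff closure).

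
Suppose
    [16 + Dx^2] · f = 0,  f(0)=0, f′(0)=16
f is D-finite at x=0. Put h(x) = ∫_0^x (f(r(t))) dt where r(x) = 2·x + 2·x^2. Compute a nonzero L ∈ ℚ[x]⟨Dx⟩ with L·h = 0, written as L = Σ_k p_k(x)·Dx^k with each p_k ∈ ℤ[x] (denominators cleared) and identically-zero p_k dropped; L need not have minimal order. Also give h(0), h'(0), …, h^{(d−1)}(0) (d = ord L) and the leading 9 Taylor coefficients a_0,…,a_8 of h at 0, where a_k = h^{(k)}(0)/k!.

f: a_k = 0, 16, 0, -128/3, 0, 512/15, 0, -4096/315, 0, …
Change of var in L_f (x↦r) gives L₀.
h=∫h₀ ⇒ L = L₀·Dx.
L = (64 + 384·x + 768·x^2 + 512·x^3)·Dx - 2·Dx^2 + (1 + 2·x)·Dx^3  (order 3).
h: a_k = 0, 0, 16, 32/3, -256/3, -1024/5, 512/45, 5120/7, 364544/315, …
ICs: h(0) = 0, h′(0) = 0, h′′(0) = 32.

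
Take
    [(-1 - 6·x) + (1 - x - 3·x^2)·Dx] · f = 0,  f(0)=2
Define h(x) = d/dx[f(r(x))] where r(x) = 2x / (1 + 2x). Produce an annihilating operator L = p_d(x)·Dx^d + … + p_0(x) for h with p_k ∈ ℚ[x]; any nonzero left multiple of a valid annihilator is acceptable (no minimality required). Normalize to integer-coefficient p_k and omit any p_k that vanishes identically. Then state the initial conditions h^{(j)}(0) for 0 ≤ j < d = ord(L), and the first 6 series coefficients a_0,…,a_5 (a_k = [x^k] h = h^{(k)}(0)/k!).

f: a_k = 2, 2, 8, 14, 38, 80, …
L₀ from L_f via x↦r, Dx↦r'^{-1}Dx.
h=h₀': d/dx-closure on L₀ ⇒ L.
L = (12 + 72·x + 576·x^2 + 672·x^3) + (-1 - 18·x - 48·x^2 + 136·x^3 + 336·x^4)·Dx  (order 1).
h: a_k = 4, 48, 0, 1152, -2880, 27648, …
ICs: h(0) = 4.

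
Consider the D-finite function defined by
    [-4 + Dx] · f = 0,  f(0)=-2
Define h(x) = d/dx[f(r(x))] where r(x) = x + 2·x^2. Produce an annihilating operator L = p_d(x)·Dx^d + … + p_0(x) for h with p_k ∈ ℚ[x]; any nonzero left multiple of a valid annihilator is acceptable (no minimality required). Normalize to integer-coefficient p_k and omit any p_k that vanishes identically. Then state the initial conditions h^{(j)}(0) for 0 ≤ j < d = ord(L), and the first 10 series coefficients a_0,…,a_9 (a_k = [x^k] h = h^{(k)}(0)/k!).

L = (8 + 32·x + 64·x^2) + (-1 - 4·x)·Dx  (order 1).
h: a_k = -8, -64, -256, -2560/3, -6656/3, -77824/15, -475136/45, -6258688/315, -2146304/63, -155582464/2835, …
ICs: h(0) = -8.

f: a_k = -2, -8, -16, -64/3, -64/3, -256/15, -512/45, -2048/315, -1024/315, -4096/2835, …
L₀ from L_f via x↦r, Dx↦r'^{-1}Dx.
h₀' ⇒ L via d/dx closure of L₀.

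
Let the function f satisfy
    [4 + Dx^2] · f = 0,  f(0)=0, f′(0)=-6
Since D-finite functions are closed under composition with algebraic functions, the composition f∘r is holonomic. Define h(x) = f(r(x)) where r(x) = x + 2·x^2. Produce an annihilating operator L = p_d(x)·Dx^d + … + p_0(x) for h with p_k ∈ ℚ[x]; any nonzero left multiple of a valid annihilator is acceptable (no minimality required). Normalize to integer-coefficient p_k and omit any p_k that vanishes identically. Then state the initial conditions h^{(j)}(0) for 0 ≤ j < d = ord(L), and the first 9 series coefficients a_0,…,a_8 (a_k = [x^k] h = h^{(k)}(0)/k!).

L = (4 + 48·x + 192·x^2 + 256·x^3) - 4·Dx + (1 + 4·x)·Dx^2  (order 2).
h: a_k = 0, -6, -12, 4, 24, 236/5, 24, -3352/105, -944/15, …
ICs: h(0) = 0, h′(0) = -6.

f: a_k = 0, -6, 0, 4, 0, -4/5, 0, 8/105, 0, …
L₀ from L_f via x↦r, Dx↦r'^{-1}Dx.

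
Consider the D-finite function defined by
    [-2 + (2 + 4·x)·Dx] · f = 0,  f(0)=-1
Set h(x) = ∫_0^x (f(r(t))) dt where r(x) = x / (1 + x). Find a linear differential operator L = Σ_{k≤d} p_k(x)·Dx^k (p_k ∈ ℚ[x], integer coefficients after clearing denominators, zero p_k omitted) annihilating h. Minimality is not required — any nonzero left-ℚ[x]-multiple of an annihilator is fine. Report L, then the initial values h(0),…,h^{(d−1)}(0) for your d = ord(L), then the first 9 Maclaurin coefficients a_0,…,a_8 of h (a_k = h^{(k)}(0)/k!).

L = -Dx + (1 + 4·x + 3·x^2)·Dx^2  (order 2).
h: a_k = 0, -1, -1/2, 1/2, -5/8, 37/40, -25/16, 327/112, -753/128, …
ICs: h(0) = 0, h′(0) = -1.

f: a_k = -1, -1, 1/2, -1/2, 5/8, -7/8, 21/16, -33/16, 429/128, …
L₀ from L_f via x↦r, Dx↦r'^{-1}Dx.
∫: right-multiply L₀ by Dx.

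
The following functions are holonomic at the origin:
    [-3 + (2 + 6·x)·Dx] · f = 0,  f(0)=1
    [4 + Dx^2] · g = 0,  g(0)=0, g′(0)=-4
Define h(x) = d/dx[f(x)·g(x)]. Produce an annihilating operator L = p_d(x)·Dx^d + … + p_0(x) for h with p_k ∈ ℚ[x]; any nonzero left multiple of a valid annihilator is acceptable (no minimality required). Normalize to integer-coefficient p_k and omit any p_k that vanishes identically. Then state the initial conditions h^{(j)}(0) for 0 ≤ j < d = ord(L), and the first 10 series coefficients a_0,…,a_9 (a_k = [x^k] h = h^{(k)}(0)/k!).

f: a_k = 1, 3/2, -9/8, 27/16, -405/128, 1701/256, -15309/1024, 72171/2048, -2814669/32768, 14073345/65536, …
g: a_k = 0, -4, 0, 8/3, 0, -8/15, 0, 16/315, 0, -8/2835, …
Sym-product of L_f,L_g gives L₀ (≤ ord 2).
h₀' ⇒ L via d/dx closure of L₀.
L = (1453 + 11712·x + 26784·x^2 + 27648·x^3 + 20736·x^4) + (132 - 756·x - 5184·x^2 - 5184·x^3)·Dx + (172 + 1416·x + 4428·x^2 + 6912·x^3 + 5184·x^4)·Dx^2  (order 2).
h: a_k = -4, -12, 43/2, -11, 4379/96, -21963/160, 838883/2304, -6669683/6720, 1418299339/516096, -1699707079/221184, …
ICs: h(0) = -4, h′(0) = -12.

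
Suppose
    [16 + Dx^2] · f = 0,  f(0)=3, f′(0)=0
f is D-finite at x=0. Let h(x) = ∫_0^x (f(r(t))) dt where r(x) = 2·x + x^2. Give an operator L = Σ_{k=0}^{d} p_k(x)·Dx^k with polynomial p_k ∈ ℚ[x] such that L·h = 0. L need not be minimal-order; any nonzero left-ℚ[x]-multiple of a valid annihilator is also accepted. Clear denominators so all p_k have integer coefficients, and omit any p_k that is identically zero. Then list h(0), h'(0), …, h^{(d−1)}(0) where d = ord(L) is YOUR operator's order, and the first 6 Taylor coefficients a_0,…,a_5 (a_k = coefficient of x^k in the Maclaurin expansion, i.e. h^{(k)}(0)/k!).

L = (64 + 192·x + 192·x^2 + 64·x^3)·Dx - Dx^2 + (1 + x)·Dx^3  (order 3).
h: a_k = 0, 3, 0, -32, -24, 488/5, …
ICs: h(0) = 0, h′(0) = 3, h′′(0) = 0.

f: a_k = 3, 0, -24, 0, 32, 0, …
f∘r: x↦r, Dx↦Dx/r' in L_f ⇒ L₀.
h=∫h₀ ⇒ L = L₀·Dx.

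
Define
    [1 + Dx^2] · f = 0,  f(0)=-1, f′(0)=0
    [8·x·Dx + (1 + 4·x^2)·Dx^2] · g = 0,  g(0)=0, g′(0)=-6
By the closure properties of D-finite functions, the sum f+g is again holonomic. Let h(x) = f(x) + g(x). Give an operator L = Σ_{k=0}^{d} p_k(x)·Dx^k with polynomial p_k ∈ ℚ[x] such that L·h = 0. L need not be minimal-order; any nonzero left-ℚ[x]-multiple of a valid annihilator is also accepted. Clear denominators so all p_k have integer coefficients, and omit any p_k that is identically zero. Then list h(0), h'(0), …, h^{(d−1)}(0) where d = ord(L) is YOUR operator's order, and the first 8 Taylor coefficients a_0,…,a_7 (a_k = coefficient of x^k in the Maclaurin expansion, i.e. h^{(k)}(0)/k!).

f: a_k = -1, 0, 1/2, 0, -1/24, 0, 1/720, 0, …
g: a_k = 0, -6, 0, 8, 0, -96/5, 0, 384/7, …
Sum ⇒ L₀ = lclm(L_f,L_g) in ℚ(x)⟨Dx⟩.
L = (-376·x + 1600·x^3 + 128·x^5)·Dx + (-7 + 76·x^2 + 432·x^4 + 64·x^6)·Dx^2 + (-376·x + 1600·x^3 + 128·x^5)·Dx^3 + (-7 + 76·x^2 + 432·x^4 + 64·x^6)·Dx^4  (order 4).
h: a_k = -1, -6, 1/2, 8, -1/24, -96/5, 1/720, 384/7, …
ICs: h(0) = -1, h′(0) = -6, h′′(0) = 1, h′′′(0) = 48.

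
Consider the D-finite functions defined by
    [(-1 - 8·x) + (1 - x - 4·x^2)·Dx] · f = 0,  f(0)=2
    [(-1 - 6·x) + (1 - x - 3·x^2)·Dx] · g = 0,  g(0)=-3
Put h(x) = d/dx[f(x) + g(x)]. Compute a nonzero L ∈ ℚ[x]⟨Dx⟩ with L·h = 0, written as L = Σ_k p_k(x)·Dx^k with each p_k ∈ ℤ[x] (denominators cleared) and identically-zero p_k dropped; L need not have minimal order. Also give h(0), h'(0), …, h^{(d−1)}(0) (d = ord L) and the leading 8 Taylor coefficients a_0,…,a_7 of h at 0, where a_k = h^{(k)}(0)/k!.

f: a_k = 2, 2, 10, 18, 58, 130, 362, 882, …
g: a_k = -3, -3, -12, -21, -57, -120, -291, -651, …
h₀=f+g: left-lcm gives L₀, ord ≤ 2.
Derive L from L₀ (diff closure).
L = (-6 - 456·x - 720·x^2 - 2904·x^3 - 6834·x^4 - 15264·x^5 + 5184·x^6) + (6 + 78·x + 246·x^2 + 216·x^3 + 645·x^4 - 6690·x^5 - 8352·x^6 + 3456·x^7)·Dx + (-1 + 2·x - 15·x^2 - 54·x^3 + 328·x^4 + 315·x^5 - 1091·x^6 - 816·x^7 + 432·x^8)·Dx^2  (order 2).
h: a_k = -1, -4, -9, 4, 50, 426, 1617, 6448, …
ICs: h(0) = -1, h′(0) = -4.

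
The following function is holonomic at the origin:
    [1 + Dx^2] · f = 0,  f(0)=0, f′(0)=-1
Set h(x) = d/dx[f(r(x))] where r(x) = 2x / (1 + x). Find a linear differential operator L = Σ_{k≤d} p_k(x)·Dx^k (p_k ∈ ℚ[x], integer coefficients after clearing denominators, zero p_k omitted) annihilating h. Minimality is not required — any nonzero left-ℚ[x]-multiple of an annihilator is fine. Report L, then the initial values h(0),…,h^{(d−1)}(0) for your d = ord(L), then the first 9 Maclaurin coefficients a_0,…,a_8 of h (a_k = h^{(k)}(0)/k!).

L = (10 + 12·x + 6·x^2) + (6 + 18·x + 18·x^2 + 6·x^3)·Dx + (1 + 4·x + 6·x^2 + 4·x^3 + x^4)·Dx^2  (order 2).
h: a_k = -2, 4, -2, -8, 86/3, -60, 4418/45, -6064/45, 49262/315, …
ICs: h(0) = -2, h′(0) = 4.

f: a_k = 0, -1, 0, 1/6, 0, -1/120, 0, 1/5040, 0, …
L₀ from L_f via x↦r, Dx↦r'^{-1}Dx.
Derive L from L₀ (diff closure).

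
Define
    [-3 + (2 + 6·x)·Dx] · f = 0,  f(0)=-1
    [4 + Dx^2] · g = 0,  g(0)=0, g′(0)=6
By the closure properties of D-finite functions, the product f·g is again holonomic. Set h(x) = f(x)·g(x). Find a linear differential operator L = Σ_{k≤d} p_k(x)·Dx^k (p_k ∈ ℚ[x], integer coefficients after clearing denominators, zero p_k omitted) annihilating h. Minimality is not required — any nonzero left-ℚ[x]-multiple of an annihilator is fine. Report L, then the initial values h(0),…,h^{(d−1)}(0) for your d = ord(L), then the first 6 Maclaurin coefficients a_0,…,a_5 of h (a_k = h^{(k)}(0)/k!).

f: a_k = -1, -3/2, 9/8, -27/16, 405/128, -1701/256, …
g: a_k = 0, 6, 0, -4, 0, 4/5, …
L₀ := L_f ⊗_s L_g (sym. prod.), ord ≤ 2.
L = (43 + 96·x + 144·x^2) + (-12 - 36·x)·Dx + (4 + 24·x + 36·x^2)·Dx^2  (order 2).
h: a_k = 0, -6, -9, 43/4, -33/8, 4379/320, …
ICs: h(0) = 0, h′(0) = -6.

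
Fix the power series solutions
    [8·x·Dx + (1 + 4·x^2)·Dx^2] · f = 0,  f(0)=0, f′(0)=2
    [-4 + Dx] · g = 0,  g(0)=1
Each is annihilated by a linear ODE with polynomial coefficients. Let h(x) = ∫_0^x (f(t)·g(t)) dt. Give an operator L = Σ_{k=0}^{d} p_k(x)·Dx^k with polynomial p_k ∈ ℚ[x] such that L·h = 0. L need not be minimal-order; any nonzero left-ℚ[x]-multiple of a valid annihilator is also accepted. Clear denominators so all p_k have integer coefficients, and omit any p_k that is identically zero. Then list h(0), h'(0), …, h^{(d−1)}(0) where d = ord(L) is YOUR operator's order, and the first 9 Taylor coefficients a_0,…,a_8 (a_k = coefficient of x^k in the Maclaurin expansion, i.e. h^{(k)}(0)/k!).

L = (16 - 32·x + 64·x^2)·Dx + (-8 + 8·x - 32·x^2)·Dx^2 + (1 + 4·x^2)·Dx^3  (order 3).
h: a_k = 0, 0, 1, 8/3, 10/3, 32/15, 16/15, 128/63, 208/105, …
ICs: h(0) = 0, h′(0) = 0, h′′(0) = 2.

f: a_k = 0, 2, 0, -8/3, 0, 32/5, 0, -128/7, 0, …
g: a_k = 1, 4, 8, 32/3, 32/3, 128/15, 256/45, 1024/315, 512/315, …
Product ⇒ symmetric product L₀, ord ≤ 2.
Integrate: L := L₀·Dx.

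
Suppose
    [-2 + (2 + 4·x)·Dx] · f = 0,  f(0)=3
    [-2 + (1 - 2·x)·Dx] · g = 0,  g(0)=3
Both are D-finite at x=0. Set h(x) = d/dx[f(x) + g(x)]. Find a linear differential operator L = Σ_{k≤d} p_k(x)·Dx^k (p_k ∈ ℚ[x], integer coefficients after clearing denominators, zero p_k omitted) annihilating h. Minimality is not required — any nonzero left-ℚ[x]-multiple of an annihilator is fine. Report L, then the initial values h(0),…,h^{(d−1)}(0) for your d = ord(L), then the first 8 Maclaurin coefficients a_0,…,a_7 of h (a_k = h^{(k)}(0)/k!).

L = (-36 - 24·x) + (-21 - 108·x - 84·x^2)·Dx + (5 + 6·x - 20·x^2 - 24·x^3)·Dx^2  (order 2).
h: a_k = 9, 21, 153/2, 369/2, 3945/8, 9027/8, 43701/16, 97017/16, …
ICs: h(0) = 9, h′(0) = 21.

f: a_k = 3, 3, -3/2, 3/2, -15/8, 21/8, -63/16, 99/16, …
g: a_k = 3, 6, 12, 24, 48, 96, 192, 384, …
h₀=f+g: left-lcm gives L₀, ord ≤ 2.
h=h₀': d/dx-closure on L₀ ⇒ L.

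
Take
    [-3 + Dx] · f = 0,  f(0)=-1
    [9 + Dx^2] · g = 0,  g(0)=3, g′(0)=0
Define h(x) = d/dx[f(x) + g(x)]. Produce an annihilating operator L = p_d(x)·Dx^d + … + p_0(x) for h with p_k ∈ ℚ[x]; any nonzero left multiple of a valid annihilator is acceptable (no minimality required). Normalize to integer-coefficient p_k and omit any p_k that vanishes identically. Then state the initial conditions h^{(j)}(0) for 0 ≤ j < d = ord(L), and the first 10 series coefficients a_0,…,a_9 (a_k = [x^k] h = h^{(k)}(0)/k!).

L = 27 - 9·Dx + 3·Dx^2 - Dx^3  (order 3).
h: a_k = -3, -36, -27/2, 27, -81/8, -243/10, -243/80, 729/280, -2187/4480, -729/1120, …
ICs: h(0) = -3, h′(0) = -36, h′′(0) = -27.

f: a_k = -1, -3, -9/2, -9/2, -27/8, -81/40, -81/80, -243/560, -729/4480, -243/4480, …
g: a_k = 3, 0, -27/2, 0, 81/8, 0, -243/80, 0, 2187/4480, 0, …
f+g: L₀ = lclm(L_f,L_g), ord ≤ 1+2.
h=h₀': d/dx-closure on L₀ ⇒ L.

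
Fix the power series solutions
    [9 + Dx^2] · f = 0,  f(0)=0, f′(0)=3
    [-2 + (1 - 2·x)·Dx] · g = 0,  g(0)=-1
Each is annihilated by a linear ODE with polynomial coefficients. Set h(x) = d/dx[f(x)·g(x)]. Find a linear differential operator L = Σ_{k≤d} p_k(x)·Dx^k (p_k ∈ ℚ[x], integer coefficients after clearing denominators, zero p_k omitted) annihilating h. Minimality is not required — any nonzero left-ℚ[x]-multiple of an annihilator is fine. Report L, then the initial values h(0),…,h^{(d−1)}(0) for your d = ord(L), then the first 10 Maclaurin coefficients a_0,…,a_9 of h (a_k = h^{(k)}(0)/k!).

f: a_k = 0, 3, 0, -9/2, 0, 81/40, 0, -243/560, 0, 243/4480, …
g: a_k = -1, -2, -4, -8, -16, -32, -64, -128, -256, -512, …
h₀=f·g: eliminate ⇒ L₀, order ≤ 2·1.
h₀' ⇒ L via d/dx closure of L₀.
L = (1 - 36·x + 36·x^2) + (-4 + 8·x)·Dx + (1 - 4·x + 4·x^2)·Dx^2  (order 2).
h: a_k = -3, -12, -45/2, -60, -1281/8, -3843/10, -71493/80, -71493/35, -20592171/4480, -2288019/224, …
ICs: h(0) = -3, h′(0) = -12.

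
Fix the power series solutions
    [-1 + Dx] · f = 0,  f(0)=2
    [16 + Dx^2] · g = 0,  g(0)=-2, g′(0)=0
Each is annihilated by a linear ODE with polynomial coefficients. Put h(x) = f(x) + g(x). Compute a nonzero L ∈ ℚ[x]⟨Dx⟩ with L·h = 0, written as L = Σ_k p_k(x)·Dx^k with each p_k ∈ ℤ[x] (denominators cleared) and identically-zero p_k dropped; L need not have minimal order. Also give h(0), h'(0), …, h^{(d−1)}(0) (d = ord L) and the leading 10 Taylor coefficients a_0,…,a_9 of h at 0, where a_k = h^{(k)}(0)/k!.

L = -16 + 16·Dx - Dx^2 + Dx^3  (order 3).
h: a_k = 0, 2, 17, 1/3, -85/4, 1/60, 4097/360, 1/2520, -4369/1344, 1/181440, …
ICs: h(0) = 0, h′(0) = 2, h′′(0) = 34.

f: a_k = 2, 2, 1, 1/3, 1/12, 1/60, 1/360, 1/2520, 1/20160, 1/181440, …
g: a_k = -2, 0, 16, 0, -64/3, 0, 512/45, 0, -1024/315, 0, …
f+g: L₀ = lclm(L_f,L_g), ord ≤ 1+2.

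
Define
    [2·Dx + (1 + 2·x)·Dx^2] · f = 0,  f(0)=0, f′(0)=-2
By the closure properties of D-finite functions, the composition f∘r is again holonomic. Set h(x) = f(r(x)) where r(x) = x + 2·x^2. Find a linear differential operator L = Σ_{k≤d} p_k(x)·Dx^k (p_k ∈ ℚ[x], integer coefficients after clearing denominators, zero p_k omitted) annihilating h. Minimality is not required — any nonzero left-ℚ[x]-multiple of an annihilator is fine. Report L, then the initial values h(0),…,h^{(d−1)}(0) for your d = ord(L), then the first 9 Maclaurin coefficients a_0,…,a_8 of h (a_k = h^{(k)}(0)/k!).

L = (-2 + 8·x + 16·x^2)·Dx + (1 + 6·x + 12·x^2 + 16·x^3)·Dx^2  (order 2).
h: a_k = 0, -2, -2, 16/3, -4, -32/5, 64/3, -128/7, -32, …
ICs: h(0) = 0, h′(0) = -2.

f: a_k = 0, -2, 2, -8/3, 4, -32/5, 32/3, -128/7, 32, …
Change of var in L_f (x↦r) gives L₀.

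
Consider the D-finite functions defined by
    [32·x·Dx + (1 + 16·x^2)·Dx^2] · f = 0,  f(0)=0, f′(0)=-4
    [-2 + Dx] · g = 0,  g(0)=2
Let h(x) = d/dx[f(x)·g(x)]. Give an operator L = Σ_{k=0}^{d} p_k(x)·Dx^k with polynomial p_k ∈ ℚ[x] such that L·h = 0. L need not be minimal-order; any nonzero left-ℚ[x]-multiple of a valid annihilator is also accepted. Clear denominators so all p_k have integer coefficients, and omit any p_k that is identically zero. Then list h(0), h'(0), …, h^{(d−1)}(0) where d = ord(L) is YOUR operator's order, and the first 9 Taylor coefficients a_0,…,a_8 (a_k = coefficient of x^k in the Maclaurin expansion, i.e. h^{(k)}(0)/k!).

f: a_k = 0, -4, 0, 64/3, 0, -1024/5, 0, 16384/7, 0, …
g: a_k = 2, 4, 4, 8/3, 4/3, 8/15, 8/45, 16/315, 4/315, …
h₀=f·g: eliminate ⇒ L₀, order ≤ 2·1.
h=h₀': d/dx-closure on L₀ ⇒ L.
L = (-28 - 128·x + 1664·x^2 - 2048·x^3 + 1024·x^4) + (12 + 96·x - 896·x^2 + 1536·x^3 - 1024·x^4)·Dx + (1 - 16·x + 32·x^2 - 256·x^3 + 256·x^4)·Dx^2  (order 2).
h: a_k = -8, -32, 80, 896/3, -1648, -13760/3, 408416/15, 22244864/315, -46457392/105, …
ICs: h(0) = -8, h′(0) = -32.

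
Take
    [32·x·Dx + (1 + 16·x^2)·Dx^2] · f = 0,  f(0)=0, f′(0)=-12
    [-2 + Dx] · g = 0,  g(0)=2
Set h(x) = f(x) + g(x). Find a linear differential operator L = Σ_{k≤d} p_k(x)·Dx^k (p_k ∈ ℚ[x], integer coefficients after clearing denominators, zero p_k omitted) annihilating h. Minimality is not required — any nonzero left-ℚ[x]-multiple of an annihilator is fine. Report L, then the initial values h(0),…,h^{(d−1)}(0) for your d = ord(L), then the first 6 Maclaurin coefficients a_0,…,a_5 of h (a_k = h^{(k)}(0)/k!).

f: a_k = 0, -12, 0, 64, 0, -3072/5, …
g: a_k = 2, 4, 4, 8/3, 4/3, 8/15, …
Weyl lclm of L_f,L_g ⇒ L₀ (ord ≤ 3).
L = (32 - 64·x - 1536·x^2 - 1024·x^3)·Dx + (-18 + 704·x^2 - 512·x^4)·Dx^2 + (1 + 16·x + 32·x^2 + 256·x^3 + 256·x^4)·Dx^3  (order 3).
h: a_k = 2, -8, 4, 200/3, 4/3, -9208/15, …
ICs: h(0) = 2, h′(0) = -8, h′′(0) = 8.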